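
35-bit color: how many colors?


Colors = 2^bits = 2^35
= 34,359,738,368 colors


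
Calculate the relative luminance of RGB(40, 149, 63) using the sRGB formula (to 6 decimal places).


Linearize each channel (sRGB transfer function): c = v/255; c_lin = c/12.92 if c ≤ 0.04045, else ((c+0.055)/1.055)^2.4
  R: 40/255 ≈ 0.156863 > 0.04045 → ((0.156863+0.055)/1.055)^2.4 ≈ 0.021219
  G: 149/255 ≈ 0.584314 > 0.04045 → ((0.584314+0.055)/1.055)^2.4 ≈ 0.300544
  B: 63/255 ≈ 0.247059 > 0.04045 → ((0.247059+0.055)/1.055)^2.4 ≈ 0.049707
R_lin = 0.021219, G_lin = 0.300544, B_lin = 0.049707
L = 0.2126×R + 0.7152×G + 0.0722×B
L = 0.2126×0.021219 + 0.7152×0.300544 + 0.0722×0.049707
L ≈ 0.223049


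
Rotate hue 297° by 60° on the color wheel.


New hue = (H + rotation) mod 360
New hue = (297 + 60) mod 360
= 357 mod 360
= 357°


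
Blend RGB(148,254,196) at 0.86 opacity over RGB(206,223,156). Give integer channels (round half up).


C = α×F + (1-α)×B, with 1-α = 0.14
R: 0.86×148 + 0.14×206 = 127.28 + 28.84 = 156.12 → 156
G: 0.86×254 + 0.14×223 = 218.44 + 31.22 = 249.66 → 250
B: 0.86×196 + 0.14×156 = 168.56 + 21.84 = 190.40 → 190
= RGB(156, 250, 190)


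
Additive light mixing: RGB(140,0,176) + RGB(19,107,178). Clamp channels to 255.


Additive: each channel = min(255, C₁+C₂)
R: 140+19 = 159 → 159
G: 0+107 = 107 → 107
B: 176+178 = 354 → 255
= RGB(159, 107, 255)


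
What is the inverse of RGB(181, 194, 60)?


Invert: (255-R, 255-G, 255-B)
R: 255-181 = 74
G: 255-194 = 61
B: 255-60 = 195
= RGB(74, 61, 195)


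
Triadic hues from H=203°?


Triadic: equally spaced at 120° intervals
H1 = 203°
H2 = (203 + 120) mod 360 = 323°
H3 = (203 + 240) mod 360 = 83°
Triadic = 203°, 323°, 83°


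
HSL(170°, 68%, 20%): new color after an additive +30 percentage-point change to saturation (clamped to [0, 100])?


Original S = 68%
Adjustment = +30 percentage points
New S = 68 + (30) = 98
Clamp to [0, 100] → 98
= HSL(170°, 98%, 20%)


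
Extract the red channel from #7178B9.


Color: #7178B9
R = 71 = 113
G = 78 = 120
B = B9 = 185
Red = 113


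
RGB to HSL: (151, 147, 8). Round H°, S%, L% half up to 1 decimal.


Normalize: R'=151/255≈0.5922, G'=147/255≈0.5765, B'=8/255≈0.0314
Max=151/255, Min=8/255, Δ=Max-Min=143/255
L = (Max+Min)/2 = (151+8)/510 = 159/510 = 0.31176… → L = 31.2%
L ≤ 0.5 → S = Δ/(Max+Min) = 143/(151+8) = 143/159 = 0.89937… → S = 89.9%
(the 1/255 factors cancel in S and H, so raw channel differences can be used)
Max is R' → H = 60 × (((G-B)/Δ) mod 6) = 60 × (((147-8)/143) mod 6)
  139/143 = 0.9720…
  H = 60 × 0.9720… = 58.321…° → H = 58.3°
= HSL(58.3°, 89.9%, 31.2%)


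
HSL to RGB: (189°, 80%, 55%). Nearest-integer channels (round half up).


H=189°, S=0.80, L=0.55
C = (1-|2L-1|)×S = (1-|0.10|)×0.80 = 0.72
H' = H/60 = 189/60 ≈ 3.1500; X = C×(1-|H' mod 2 - 1|) = 0.612
m = L - C/2 = 0.55 - 0.36 = 0.19
Sector ⌊H'⌋ = 3 → (R',G',B') = (0.0, 0.612, 0.72)
RGB = ((R'+m)×255, (G'+m)×255, (B'+m)×255) = (48.45, 204.51, 232.05)
Round half up → RGB(48, 205, 232)


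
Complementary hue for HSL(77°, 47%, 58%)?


Complement = opposite side of color wheel = hue + 180°
H' = (77 + 180) mod 360 = 257°
S and L unchanged.
= HSL(257°, 47%, 58%)


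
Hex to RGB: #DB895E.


DB → 219 (R)
89 → 137 (G)
5E → 94 (B)
= RGB(219, 137, 94)


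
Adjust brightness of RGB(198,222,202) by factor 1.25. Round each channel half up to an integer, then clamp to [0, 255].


Multiply each channel by 1.25, round half up, clamp to [0, 255]
R: 198×1.25 = 247.5 → round → 248
G: 222×1.25 = 277.5 → round → 278 → clamp → 255
B: 202×1.25 = 252.5 → round → 253
= RGB(248, 255, 253)


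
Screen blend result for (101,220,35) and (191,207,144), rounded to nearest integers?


Screen: C = 255 - (255-A)×(255-B)/255, rounded to nearest integer
R: 255 - (255-101)×(255-191)/255 = 255 - 9856/255 ≈ 255 - 38.651 = 216.349 → 216
G: 255 - (255-220)×(255-207)/255 = 255 - 1680/255 ≈ 255 - 6.588 = 248.412 → 248
B: 255 - (255-35)×(255-144)/255 = 255 - 24420/255 ≈ 255 - 95.765 = 159.235 → 159
= RGB(216, 248, 159)


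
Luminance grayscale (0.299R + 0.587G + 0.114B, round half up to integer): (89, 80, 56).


Gray = 0.299×R + 0.587×G + 0.114×B
Gray = 0.299×89 + 0.587×80 + 0.114×56
Gray = 26.611 + 46.960 + 6.384
Gray = 79.955 → round half up → 80
Gray = 80


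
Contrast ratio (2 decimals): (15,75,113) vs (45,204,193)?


Linearize each sRGB channel c=v/255: c/12.92 if c ≤ 0.04045 else ((c+0.055)/1.055)^2.4
L = 0.2126×R_lin + 0.7152×G_lin + 0.0722×B_lin
Color 1 (15,75,113):
  R=15: 15/255≈0.0588 > 0.04045 → ((0.0588+0.055)/1.055)^2.4 ≈ 0.00478
  G=75: 75/255≈0.2941 > 0.04045 → ((0.2941+0.055)/1.055)^2.4 ≈ 0.07036
  B=113: 113/255≈0.4431 > 0.04045 → ((0.4431+0.055)/1.055)^2.4 ≈ 0.16513
  L1 = 0.2126×0.00478 + 0.7152×0.07036 + 0.0722×0.16513 ≈ 0.06326
Color 2 (45,204,193):
  R=45: 45/255≈0.1765 > 0.04045 → ((0.1765+0.055)/1.055)^2.4 ≈ 0.02624
  G=204: 204/255≈0.8000 > 0.04045 → ((0.8000+0.055)/1.055)^2.4 ≈ 0.60383
  B=193: 193/255≈0.7569 > 0.04045 → ((0.7569+0.055)/1.055)^2.4 ≈ 0.53328
  L2 = 0.2126×0.02624 + 0.7152×0.60383 + 0.0722×0.53328 ≈ 0.47594
Lighter = 0.47594, Darker = 0.06326
Ratio = (L_lighter + 0.05) / (L_darker + 0.05)
Ratio = (0.47594 + 0.05) / (0.06326 + 0.05) = 0.52594 / 0.11326 ≈ 4.6437
Ratio ≈ 4.64:1


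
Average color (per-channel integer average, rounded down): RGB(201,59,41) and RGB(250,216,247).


Midpoint: each channel = ⌊(C₁+C₂)/2⌋
R: ⌊(201+250)/2⌋ = 225
G: ⌊(59+216)/2⌋ = 137
B: ⌊(41+247)/2⌋ = 144
= RGB(225, 137, 144)


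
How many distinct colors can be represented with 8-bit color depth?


Colors = 2^bits = 2^8
= 256 colors


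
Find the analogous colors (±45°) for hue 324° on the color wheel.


Base hue: 324°
Left analog: (324 - 45) mod 360 = 279°
Right analog: (324 + 45) mod 360 = 9°
Analogous hues = 279° and 9°


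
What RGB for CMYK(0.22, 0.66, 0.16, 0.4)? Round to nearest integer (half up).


R = 255 × (1-C) × (1-K) = 255 × 0.78 × 0.60 = 119.34 → 119
G = 255 × (1-M) × (1-K) = 255 × 0.34 × 0.60 = 52.02 → 52
B = 255 × (1-Y) × (1-K) = 255 × 0.84 × 0.60 = 128.52 → 129
= RGB(119, 52, 129)


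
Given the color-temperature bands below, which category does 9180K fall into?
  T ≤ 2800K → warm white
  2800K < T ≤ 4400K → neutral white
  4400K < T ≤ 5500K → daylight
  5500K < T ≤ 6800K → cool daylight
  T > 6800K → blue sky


Temperature: 9180K
9180K > 6800K → blue sky
Classification: blue sky


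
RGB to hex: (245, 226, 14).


R = 245 → F5 (hex)
G = 226 → E2 (hex)
B = 14 → 0E (hex)
Hex = #F5E20E


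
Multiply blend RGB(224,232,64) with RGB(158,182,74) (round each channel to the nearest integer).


Multiply: C = A×B/255, rounded to nearest integer
R: 224×158/255 = 35392/255 ≈ 138.792 → 139
G: 232×182/255 = 42224/255 ≈ 165.584 → 166
B: 64×74/255 = 4736/255 ≈ 18.573 → 19
= RGB(139, 166, 19)


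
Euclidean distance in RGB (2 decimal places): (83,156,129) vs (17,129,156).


d = √[(R₁-R₂)² + (G₁-G₂)² + (B₁-B₂)²]
d = √[(83-17)² + (156-129)² + (129-156)²]
d = √[4356 + 729 + 729]
d = √5814
d ≈ 76.25


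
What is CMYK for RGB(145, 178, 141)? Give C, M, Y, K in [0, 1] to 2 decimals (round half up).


R'=145/255≈0.5686, G'=178/255≈0.6980, B'=141/255≈0.5529
K = 1 - max(R',G',B') = 1 - 178/255 = 77/255 = 0.30196… → 0.30
(1-R'-K)/(1-K) simplifies to (max-R)/max with max = 178:
C = (178-145)/178 = 33/178 = 0.18539… → 0.19
M = (178-178)/178 = 0/178 = 0 → 0.00
Y = (178-141)/178 = 37/178 = 0.20786… → 0.21
= CMYK(0.19, 0.00, 0.21, 0.30)


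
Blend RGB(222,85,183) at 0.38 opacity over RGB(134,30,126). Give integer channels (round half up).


C = α×F + (1-α)×B, with 1-α = 0.62
R: 0.38×222 + 0.62×134 = 84.36 + 83.08 = 167.44 → 167
G: 0.38×85 + 0.62×30 = 32.30 + 18.60 = 50.90 → 51
B: 0.38×183 + 0.62×126 = 69.54 + 78.12 = 147.66 → 148
= RGB(167, 51, 148)


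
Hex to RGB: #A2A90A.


A2 → 162 (R)
A9 → 169 (G)
0A → 10 (B)
= RGB(162, 169, 10)


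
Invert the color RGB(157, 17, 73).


Invert: (255-R, 255-G, 255-B)
R: 255-157 = 98
G: 255-17 = 238
B: 255-73 = 182
= RGB(98, 238, 182)


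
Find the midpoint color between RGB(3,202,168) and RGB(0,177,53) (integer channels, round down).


Midpoint: each channel = ⌊(C₁+C₂)/2⌋
R: ⌊(3+0)/2⌋ = 1
G: ⌊(202+177)/2⌋ = 189
B: ⌊(168+53)/2⌋ = 110
= RGB(1, 189, 110)


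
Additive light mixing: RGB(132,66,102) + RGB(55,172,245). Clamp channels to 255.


Additive: each channel = min(255, C₁+C₂)
R: 132+55 = 187 → 187
G: 66+172 = 238 → 238
B: 102+245 = 347 → 255
= RGB(187, 238, 255)


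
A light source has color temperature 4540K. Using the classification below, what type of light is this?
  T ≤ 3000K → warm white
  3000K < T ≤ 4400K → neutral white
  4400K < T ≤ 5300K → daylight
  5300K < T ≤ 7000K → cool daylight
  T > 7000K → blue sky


Temperature: 4540K
4400K < 4540K ≤ 5300K → daylight
Classification: daylight


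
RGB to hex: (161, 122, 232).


R = 161 → A1 (hex)
G = 122 → 7A (hex)
B = 232 → E8 (hex)
Hex = #A17AE8


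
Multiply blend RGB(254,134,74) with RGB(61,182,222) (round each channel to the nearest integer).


Multiply: C = A×B/255, rounded to nearest integer
R: 254×61/255 = 15494/255 ≈ 60.761 → 61
G: 134×182/255 = 24388/255 ≈ 95.639 → 96
B: 74×222/255 = 16428/255 ≈ 64.424 → 64
= RGB(61, 96, 64)


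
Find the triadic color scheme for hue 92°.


Triadic: equally spaced at 120° intervals
H1 = 92°
H2 = (92 + 120) mod 360 = 212°
H3 = (92 + 240) mod 360 = 332°
Triadic = 92°, 212°, 332°


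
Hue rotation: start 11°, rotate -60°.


New hue = (H + rotation) mod 360
New hue = (11 -60) mod 360
= -49 mod 360
= 311°


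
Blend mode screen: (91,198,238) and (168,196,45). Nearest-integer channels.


Screen: C = 255 - (255-A)×(255-B)/255, rounded to nearest integer
R: 255 - (255-91)×(255-168)/255 = 255 - 14268/255 ≈ 255 - 55.953 = 199.047 → 199
G: 255 - (255-198)×(255-196)/255 = 255 - 3363/255 ≈ 255 - 13.188 = 241.812 → 242
B: 255 - (255-238)×(255-45)/255 = 255 - 3570/255 ≈ 255 - 14.000 = 241.000 → 241
= RGB(199, 242, 241)


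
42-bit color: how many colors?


Colors = 2^bits = 2^42
= 4,398,046,511,104 colors


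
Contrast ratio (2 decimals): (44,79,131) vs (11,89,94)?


Linearize each sRGB channel c=v/255: c/12.92 if c ≤ 0.04045 else ((c+0.055)/1.055)^2.4
L = 0.2126×R_lin + 0.7152×G_lin + 0.0722×B_lin
Color 1 (44,79,131):
  R=44: 44/255≈0.1725 > 0.04045 → ((0.1725+0.055)/1.055)^2.4 ≈ 0.02519
  G=79: 79/255≈0.3098 > 0.04045 → ((0.3098+0.055)/1.055)^2.4 ≈ 0.07819
  B=131: 131/255≈0.5137 > 0.04045 → ((0.5137+0.055)/1.055)^2.4 ≈ 0.22697
  L1 = 0.2126×0.02519 + 0.7152×0.07819 + 0.0722×0.22697 ≈ 0.07766
Color 2 (11,89,94):
  R=11: 11/255≈0.0431 > 0.04045 → ((0.0431+0.055)/1.055)^2.4 ≈ 0.00335
  G=89: 89/255≈0.3490 > 0.04045 → ((0.3490+0.055)/1.055)^2.4 ≈ 0.09990
  B=94: 94/255≈0.3686 > 0.04045 → ((0.3686+0.055)/1.055)^2.4 ≈ 0.11193
  L2 = 0.2126×0.00335 + 0.7152×0.09990 + 0.0722×0.11193 ≈ 0.08024
Lighter = 0.08024, Darker = 0.07766
Ratio = (L_lighter + 0.05) / (L_darker + 0.05)
Ratio = (0.08024 + 0.05) / (0.07766 + 0.05) = 0.13024 / 0.12766 ≈ 1.0202
Ratio ≈ 1.02:1


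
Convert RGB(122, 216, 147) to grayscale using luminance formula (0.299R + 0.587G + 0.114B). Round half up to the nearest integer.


Gray = 0.299×R + 0.587×G + 0.114×B
Gray = 0.299×122 + 0.587×216 + 0.114×147
Gray = 36.478 + 126.792 + 16.758
Gray = 180.028 → round half up → 180
Gray = 180


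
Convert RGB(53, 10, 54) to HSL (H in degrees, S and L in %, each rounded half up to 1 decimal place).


Normalize: R'=53/255≈0.2078, G'=10/255≈0.0392, B'=54/255≈0.2118
Max=54/255, Min=10/255, Δ=Max-Min=44/255
L = (Max+Min)/2 = (54+10)/510 = 64/510 = 0.12549… → L = 12.5%
L ≤ 0.5 → S = Δ/(Max+Min) = 44/(54+10) = 44/64 = 0.6875 → S = 68.8%
(the 1/255 factors cancel in S and H, so raw channel differences can be used)
Max is B' → H = 60 × ((R-G)/Δ + 4) = 60 × ((53-10)/44 + 4)
  43/44 + 4 = 0.9772… + 4 = 4.9772…
  H = 60 × 4.9772… = 298.636…° → H = 298.6°
= HSL(298.6°, 68.8%, 12.5%)


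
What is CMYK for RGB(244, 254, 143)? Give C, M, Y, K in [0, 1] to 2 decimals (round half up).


R'=244/255≈0.9569, G'=254/255≈0.9961, B'=143/255≈0.5608
K = 1 - max(R',G',B') = 1 - 254/255 = 1/255 = 0.00392… → 0.00
(1-R'-K)/(1-K) simplifies to (max-R)/max with max = 254:
C = (254-244)/254 = 10/254 = 0.03937… → 0.04
M = (254-254)/254 = 0/254 = 0 → 0.00
Y = (254-143)/254 = 111/254 = 0.43700… → 0.44
= CMYK(0.04, 0.00, 0.44, 0.00)


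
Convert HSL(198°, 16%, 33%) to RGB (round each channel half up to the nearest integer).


H=198°, S=0.16, L=0.33
C = (1-|2L-1|)×S = (1-|-0.34|)×0.16 = 0.1056
H' = H/60 = 198/60 ≈ 3.3000; X = C×(1-|H' mod 2 - 1|) = 0.07392
m = L - C/2 = 0.33 - 0.0528 = 0.2772
Sector ⌊H'⌋ = 3 → (R',G',B') = (0.0, 0.07392, 0.1056)
RGB = ((R'+m)×255, (G'+m)×255, (B'+m)×255) = (70.686, 89.5356, 97.614)
Round half up → RGB(71, 90, 98)


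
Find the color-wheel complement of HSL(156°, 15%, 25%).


Complement = opposite side of color wheel = hue + 180°
H' = (156 + 180) mod 360 = 336°
S and L unchanged.
= HSL(336°, 15%, 25%)


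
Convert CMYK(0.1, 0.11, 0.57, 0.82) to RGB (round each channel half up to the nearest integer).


R = 255 × (1-C) × (1-K) = 255 × 0.90 × 0.18 = 41.31 → 41
G = 255 × (1-M) × (1-K) = 255 × 0.89 × 0.18 = 40.851 → 41
B = 255 × (1-Y) × (1-K) = 255 × 0.43 × 0.18 = 19.737 → 20
= RGB(41, 41, 20)


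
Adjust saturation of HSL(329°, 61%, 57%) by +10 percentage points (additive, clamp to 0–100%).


Original S = 61%
Adjustment = +10 percentage points
New S = 61 + (10) = 71
Clamp to [0, 100] → 71
= HSL(329°, 71%, 57%)


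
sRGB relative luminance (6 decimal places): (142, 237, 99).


Linearize each channel (sRGB transfer function): c = v/255; c_lin = c/12.92 if c ≤ 0.04045, else ((c+0.055)/1.055)^2.4
  R: 142/255 ≈ 0.556863 > 0.04045 → ((0.556863+0.055)/1.055)^2.4 ≈ 0.270498
  G: 237/255 ≈ 0.929412 > 0.04045 → ((0.929412+0.055)/1.055)^2.4 ≈ 0.846873
  B: 99/255 ≈ 0.388235 > 0.04045 → ((0.388235+0.055)/1.055)^2.4 ≈ 0.124772
R_lin = 0.270498, G_lin = 0.846873, B_lin = 0.124772
L = 0.2126×R + 0.7152×G + 0.0722×B
L = 0.2126×0.270498 + 0.7152×0.846873 + 0.0722×0.124772
L ≈ 0.672200


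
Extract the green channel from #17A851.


Color: #17A851
R = 17 = 23
G = A8 = 168
B = 51 = 81
Green = 168


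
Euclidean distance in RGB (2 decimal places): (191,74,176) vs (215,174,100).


d = √[(R₁-R₂)² + (G₁-G₂)² + (B₁-B₂)²]
d = √[(191-215)² + (74-174)² + (176-100)²]
d = √[576 + 10000 + 5776]
d = √16352
d ≈ 127.87


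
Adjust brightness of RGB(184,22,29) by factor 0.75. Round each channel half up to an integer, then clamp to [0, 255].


Multiply each channel by 0.75, round half up, clamp to [0, 255]
R: 184×0.75 = 138
G: 22×0.75 = 16.5 → round → 17
B: 29×0.75 = 21.75 → round → 22
= RGB(138, 17, 22)


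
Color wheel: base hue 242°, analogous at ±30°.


Base hue: 242°
Left analog: (242 - 30) mod 360 = 212°
Right analog: (242 + 30) mod 360 = 272°
Analogous hues = 212° and 272°


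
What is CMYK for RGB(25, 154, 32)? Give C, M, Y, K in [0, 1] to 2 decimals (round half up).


R'=25/255≈0.0980, G'=154/255≈0.6039, B'=32/255≈0.1255
K = 1 - max(R',G',B') = 1 - 154/255 = 101/255 = 0.39607… → 0.40
(1-R'-K)/(1-K) simplifies to (max-R)/max with max = 154:
C = (154-25)/154 = 129/154 = 0.83766… → 0.84
M = (154-154)/154 = 0/154 = 0 → 0.00
Y = (154-32)/154 = 122/154 = 0.79220… → 0.79
= CMYK(0.84, 0.00, 0.79, 0.40)


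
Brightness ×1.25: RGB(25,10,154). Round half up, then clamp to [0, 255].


Multiply each channel by 1.25, round half up, clamp to [0, 255]
R: 25×1.25 = 31.25 → round → 31
G: 10×1.25 = 12.5 → round → 13
B: 154×1.25 = 192.5 → round → 193
= RGB(31, 13, 193)


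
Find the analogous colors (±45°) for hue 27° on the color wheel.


Base hue: 27°
Left analog: (27 - 45) mod 360 = 342°
Right analog: (27 + 45) mod 360 = 72°
Analogous hues = 342° and 72°


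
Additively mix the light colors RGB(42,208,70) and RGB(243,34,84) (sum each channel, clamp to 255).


Additive: each channel = min(255, C₁+C₂)
R: 42+243 = 285 → 255
G: 208+34 = 242 → 242
B: 70+84 = 154 → 154
= RGB(255, 242, 154)


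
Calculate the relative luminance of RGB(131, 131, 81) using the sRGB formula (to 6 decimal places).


Linearize each channel (sRGB transfer function): c = v/255; c_lin = c/12.92 if c ≤ 0.04045, else ((c+0.055)/1.055)^2.4
  R: 131/255 ≈ 0.513725 > 0.04045 → ((0.513725+0.055)/1.055)^2.4 ≈ 0.226966
  G: 131/255 ≈ 0.513725 > 0.04045 → ((0.513725+0.055)/1.055)^2.4 ≈ 0.226966
  B: 81/255 ≈ 0.317647 > 0.04045 → ((0.317647+0.055)/1.055)^2.4 ≈ 0.082283
R_lin = 0.226966, G_lin = 0.226966, B_lin = 0.082283
L = 0.2126×R + 0.7152×G + 0.0722×B
L = 0.2126×0.226966 + 0.7152×0.226966 + 0.0722×0.082283
L ≈ 0.216520


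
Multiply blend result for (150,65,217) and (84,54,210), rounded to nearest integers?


Multiply: C = A×B/255, rounded to nearest integer
R: 150×84/255 = 12600/255 ≈ 49.412 → 49
G: 65×54/255 = 3510/255 ≈ 13.765 → 14
B: 217×210/255 = 45570/255 ≈ 178.706 → 179
= RGB(49, 14, 179)


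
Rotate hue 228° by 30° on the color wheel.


New hue = (H + rotation) mod 360
New hue = (228 + 30) mod 360
= 258 mod 360
= 258°


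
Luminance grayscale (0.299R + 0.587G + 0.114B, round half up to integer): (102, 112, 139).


Gray = 0.299×R + 0.587×G + 0.114×B
Gray = 0.299×102 + 0.587×112 + 0.114×139
Gray = 30.498 + 65.744 + 15.846
Gray = 112.088 → round half up → 112
Gray = 112


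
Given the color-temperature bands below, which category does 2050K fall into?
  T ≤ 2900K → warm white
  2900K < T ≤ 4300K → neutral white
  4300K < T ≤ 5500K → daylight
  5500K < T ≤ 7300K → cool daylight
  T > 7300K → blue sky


Temperature: 2050K
2050K ≤ 2900K → warm white
Classification: warm white


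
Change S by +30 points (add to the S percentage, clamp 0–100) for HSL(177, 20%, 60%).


Original S = 20%
Adjustment = +30 percentage points
New S = 20 + (30) = 50
Clamp to [0, 100] → 50
= HSL(177°, 50%, 60%)


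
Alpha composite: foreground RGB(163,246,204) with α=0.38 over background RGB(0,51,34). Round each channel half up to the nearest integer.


C = α×F + (1-α)×B, with 1-α = 0.62
R: 0.38×163 + 0.62×0 = 61.94 + 0.00 = 61.94 → 62
G: 0.38×246 + 0.62×51 = 93.48 + 31.62 = 125.10 → 125
B: 0.38×204 + 0.62×34 = 77.52 + 21.08 = 98.60 → 99
= RGB(62, 125, 99)


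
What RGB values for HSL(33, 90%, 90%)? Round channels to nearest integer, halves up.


H=33°, S=0.90, L=0.90
C = (1-|2L-1|)×S = (1-|0.80|)×0.90 = 0.18
H' = H/60 = 33/60 ≈ 0.5500; X = C×(1-|H' mod 2 - 1|) = 0.099
m = L - C/2 = 0.90 - 0.09 = 0.81
Sector ⌊H'⌋ = 0 → (R',G',B') = (0.18, 0.099, 0.0)
RGB = ((R'+m)×255, (G'+m)×255, (B'+m)×255) = (252.45, 231.795, 206.55)
Round half up → RGB(252, 232, 207)


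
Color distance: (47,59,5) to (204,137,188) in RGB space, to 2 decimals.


d = √[(R₁-R₂)² + (G₁-G₂)² + (B₁-B₂)²]
d = √[(47-204)² + (59-137)² + (5-188)²]
d = √[24649 + 6084 + 33489]
d = √64222
d ≈ 253.42


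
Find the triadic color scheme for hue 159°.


Triadic: equally spaced at 120° intervals
H1 = 159°
H2 = (159 + 120) mod 360 = 279°
H3 = (159 + 240) mod 360 = 39°
Triadic = 159°, 279°, 39°


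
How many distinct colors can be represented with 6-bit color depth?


Colors = 2^bits = 2^6
= 64 colors


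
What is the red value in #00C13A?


Color: #00C13A
R = 00 = 0
G = C1 = 193
B = 3A = 58
Red = 0


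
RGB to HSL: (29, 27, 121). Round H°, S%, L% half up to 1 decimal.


Normalize: R'=29/255≈0.1137, G'=27/255≈0.1059, B'=121/255≈0.4745
Max=121/255, Min=27/255, Δ=Max-Min=94/255
L = (Max+Min)/2 = (121+27)/510 = 148/510 = 0.29019… → L = 29.0%
L ≤ 0.5 → S = Δ/(Max+Min) = 94/(121+27) = 94/148 = 0.63513… → S = 63.5%
(the 1/255 factors cancel in S and H, so raw channel differences can be used)
Max is B' → H = 60 × ((R-G)/Δ + 4) = 60 × ((29-27)/94 + 4)
  2/94 + 4 = 0.0212… + 4 = 4.0212…
  H = 60 × 4.0212… = 241.276…° → H = 241.3°
= HSL(241.3°, 63.5%, 29.0%)


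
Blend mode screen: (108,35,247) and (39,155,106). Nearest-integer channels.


Screen: C = 255 - (255-A)×(255-B)/255, rounded to nearest integer
R: 255 - (255-108)×(255-39)/255 = 255 - 31752/255 ≈ 255 - 124.518 = 130.482 → 130
G: 255 - (255-35)×(255-155)/255 = 255 - 22000/255 ≈ 255 - 86.275 = 168.725 → 169
B: 255 - (255-247)×(255-106)/255 = 255 - 1192/255 ≈ 255 - 4.675 = 250.325 → 250
= RGB(130, 169, 250)


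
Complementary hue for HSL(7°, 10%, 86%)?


Complement = opposite side of color wheel = hue + 180°
H' = (7 + 180) mod 360 = 187°
S and L unchanged.
= HSL(187°, 10%, 86%)


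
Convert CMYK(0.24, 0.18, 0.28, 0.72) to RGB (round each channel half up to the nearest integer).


R = 255 × (1-C) × (1-K) = 255 × 0.76 × 0.28 = 54.264 → 54
G = 255 × (1-M) × (1-K) = 255 × 0.82 × 0.28 = 58.548 → 59
B = 255 × (1-Y) × (1-K) = 255 × 0.72 × 0.28 = 51.408 → 51
= RGB(54, 59, 51)


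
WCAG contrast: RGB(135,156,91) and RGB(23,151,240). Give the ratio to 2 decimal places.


Linearize each sRGB channel c=v/255: c/12.92 if c ≤ 0.04045 else ((c+0.055)/1.055)^2.4
L = 0.2126×R_lin + 0.7152×G_lin + 0.0722×B_lin
Color 1 (135,156,91):
  R=135: 135/255≈0.5294 > 0.04045 → ((0.5294+0.055)/1.055)^2.4 ≈ 0.24228
  G=156: 156/255≈0.6118 > 0.04045 → ((0.6118+0.055)/1.055)^2.4 ≈ 0.33245
  B=91: 91/255≈0.3569 > 0.04045 → ((0.3569+0.055)/1.055)^2.4 ≈ 0.10462
  L1 = 0.2126×0.24228 + 0.7152×0.33245 + 0.0722×0.10462 ≈ 0.29683
Color 2 (23,151,240):
  R=23: 23/255≈0.0902 > 0.04045 → ((0.0902+0.055)/1.055)^2.4 ≈ 0.00857
  G=151: 151/255≈0.5922 > 0.04045 → ((0.5922+0.055)/1.055)^2.4 ≈ 0.30947
  B=240: 240/255≈0.9412 > 0.04045 → ((0.9412+0.055)/1.055)^2.4 ≈ 0.87137
  L2 = 0.2126×0.00857 + 0.7152×0.30947 + 0.0722×0.87137 ≈ 0.28607
Lighter = 0.29683, Darker = 0.28607
Ratio = (L_lighter + 0.05) / (L_darker + 0.05)
Ratio = (0.29683 + 0.05) / (0.28607 + 0.05) = 0.34683 / 0.33607 ≈ 1.0320
Ratio ≈ 1.03:1


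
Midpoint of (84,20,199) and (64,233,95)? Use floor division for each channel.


Midpoint: each channel = ⌊(C₁+C₂)/2⌋
R: ⌊(84+64)/2⌋ = 74
G: ⌊(20+233)/2⌋ = 126
B: ⌊(199+95)/2⌋ = 147
= RGB(74, 126, 147)


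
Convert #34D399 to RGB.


34 → 52 (R)
D3 → 211 (G)
99 → 153 (B)
= RGB(52, 211, 153)


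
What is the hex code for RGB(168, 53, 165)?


R = 168 → A8 (hex)
G = 53 → 35 (hex)
B = 165 → A5 (hex)
Hex = #A835A5


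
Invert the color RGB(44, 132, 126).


Invert: (255-R, 255-G, 255-B)
R: 255-44 = 211
G: 255-132 = 123
B: 255-126 = 129
= RGB(211, 123, 129)


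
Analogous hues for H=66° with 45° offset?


Base hue: 66°
Left analog: (66 - 45) mod 360 = 21°
Right analog: (66 + 45) mod 360 = 111°
Analogous hues = 21° and 111°


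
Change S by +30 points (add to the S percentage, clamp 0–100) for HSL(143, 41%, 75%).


Original S = 41%
Adjustment = +30 percentage points
New S = 41 + (30) = 71
Clamp to [0, 100] → 71
= HSL(143°, 71%, 75%)


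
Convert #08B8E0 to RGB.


08 → 8 (R)
B8 → 184 (G)
E0 → 224 (B)
= RGB(8, 184, 224)


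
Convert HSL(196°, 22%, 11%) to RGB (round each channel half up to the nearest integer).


H=196°, S=0.22, L=0.11
C = (1-|2L-1|)×S = (1-|-0.78|)×0.22 = 0.0484
H' = H/60 = 196/60 ≈ 3.2667; X = C×(1-|H' mod 2 - 1|) ≈ 0.0355
m = L - C/2 = 0.11 - 0.0242 = 0.0858
Sector ⌊H'⌋ = 3 → (R',G',B') = (0.0, ≈0.0355, 0.0484)
RGB = ((R'+m)×255, (G'+m)×255, (B'+m)×255) = (21.879, 30.9298, 34.221)
Round half up → RGB(22, 31, 34)


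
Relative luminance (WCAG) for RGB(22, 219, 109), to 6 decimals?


Linearize each channel (sRGB transfer function): c = v/255; c_lin = c/12.92 if c ≤ 0.04045, else ((c+0.055)/1.055)^2.4
  R: 22/255 ≈ 0.086275 > 0.04045 → ((0.086275+0.055)/1.055)^2.4 ≈ 0.008023
  G: 219/255 ≈ 0.858824 > 0.04045 → ((0.858824+0.055)/1.055)^2.4 ≈ 0.708376
  B: 109/255 ≈ 0.427451 > 0.04045 → ((0.427451+0.055)/1.055)^2.4 ≈ 0.152926
R_lin = 0.008023, G_lin = 0.708376, B_lin = 0.152926
L = 0.2126×R + 0.7152×G + 0.0722×B
L = 0.2126×0.008023 + 0.7152×0.708376 + 0.0722×0.152926
L ≈ 0.519377


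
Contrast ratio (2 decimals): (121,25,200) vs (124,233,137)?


Linearize each sRGB channel c=v/255: c/12.92 if c ≤ 0.04045 else ((c+0.055)/1.055)^2.4
L = 0.2126×R_lin + 0.7152×G_lin + 0.0722×B_lin
Color 1 (121,25,200):
  R=121: 121/255≈0.4745 > 0.04045 → ((0.4745+0.055)/1.055)^2.4 ≈ 0.19120
  G=25: 25/255≈0.0980 > 0.04045 → ((0.0980+0.055)/1.055)^2.4 ≈ 0.00972
  B=200: 200/255≈0.7843 > 0.04045 → ((0.7843+0.055)/1.055)^2.4 ≈ 0.57758
  L1 = 0.2126×0.19120 + 0.7152×0.00972 + 0.0722×0.57758 ≈ 0.08930
Color 2 (124,233,137):
  R=124: 124/255≈0.4863 > 0.04045 → ((0.4863+0.055)/1.055)^2.4 ≈ 0.20156
  G=233: 233/255≈0.9137 > 0.04045 → ((0.9137+0.055)/1.055)^2.4 ≈ 0.81485
  B=137: 137/255≈0.5373 > 0.04045 → ((0.5373+0.055)/1.055)^2.4 ≈ 0.25016
  L2 = 0.2126×0.20156 + 0.7152×0.81485 + 0.0722×0.25016 ≈ 0.64369
Lighter = 0.64369, Darker = 0.08930
Ratio = (L_lighter + 0.05) / (L_darker + 0.05)
Ratio = (0.64369 + 0.05) / (0.08930 + 0.05) = 0.69369 / 0.13930 ≈ 4.9797
Ratio ≈ 4.98:1


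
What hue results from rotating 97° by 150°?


New hue = (H + rotation) mod 360
New hue = (97 + 150) mod 360
= 247 mod 360
= 247°


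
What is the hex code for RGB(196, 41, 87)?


R = 196 → C4 (hex)
G = 41 → 29 (hex)
B = 87 → 57 (hex)
Hex = #C42957


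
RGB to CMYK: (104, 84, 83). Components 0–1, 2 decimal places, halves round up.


R'=104/255≈0.4078, G'=84/255≈0.3294, B'=83/255≈0.3255
K = 1 - max(R',G',B') = 1 - 104/255 = 151/255 = 0.59215… → 0.59
(1-R'-K)/(1-K) simplifies to (max-R)/max with max = 104:
C = (104-104)/104 = 0/104 = 0 → 0.00
M = (104-84)/104 = 20/104 = 0.19230… → 0.19
Y = (104-83)/104 = 21/104 = 0.20192… → 0.20
= CMYK(0.00, 0.19, 0.20, 0.59)


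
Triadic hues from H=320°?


Triadic: equally spaced at 120° intervals
H1 = 320°
H2 = (320 + 120) mod 360 = 80°
H3 = (320 + 240) mod 360 = 200°
Triadic = 320°, 80°, 200°


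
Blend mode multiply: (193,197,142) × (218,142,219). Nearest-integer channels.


Multiply: C = A×B/255, rounded to nearest integer
R: 193×218/255 = 42074/255 ≈ 164.996 → 165
G: 197×142/255 = 27974/255 ≈ 109.702 → 110
B: 142×219/255 = 31098/255 ≈ 121.953 → 122
= RGB(165, 110, 122)


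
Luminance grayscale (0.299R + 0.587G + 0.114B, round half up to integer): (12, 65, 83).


Gray = 0.299×R + 0.587×G + 0.114×B
Gray = 0.299×12 + 0.587×65 + 0.114×83
Gray = 3.588 + 38.155 + 9.462
Gray = 51.205 → round half up → 51
Gray = 51


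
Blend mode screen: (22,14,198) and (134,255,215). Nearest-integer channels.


Screen: C = 255 - (255-A)×(255-B)/255, rounded to nearest integer
R: 255 - (255-22)×(255-134)/255 = 255 - 28193/255 ≈ 255 - 110.561 = 144.439 → 144
G: 255 - (255-14)×(255-255)/255 = 255 - 0/255 ≈ 255 - 0.000 = 255.000 → 255
B: 255 - (255-198)×(255-215)/255 = 255 - 2280/255 ≈ 255 - 8.941 = 246.059 → 246
= RGB(144, 255, 246)


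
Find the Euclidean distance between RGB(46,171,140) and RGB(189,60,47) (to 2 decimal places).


d = √[(R₁-R₂)² + (G₁-G₂)² + (B₁-B₂)²]
d = √[(46-189)² + (171-60)² + (140-47)²]
d = √[20449 + 12321 + 8649]
d = √41419
d ≈ 203.52


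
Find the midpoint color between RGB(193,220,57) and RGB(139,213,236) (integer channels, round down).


Midpoint: each channel = ⌊(C₁+C₂)/2⌋
R: ⌊(193+139)/2⌋ = 166
G: ⌊(220+213)/2⌋ = 216
B: ⌊(57+236)/2⌋ = 146
= RGB(166, 216, 146)


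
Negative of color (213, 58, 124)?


Invert: (255-R, 255-G, 255-B)
R: 255-213 = 42
G: 255-58 = 197
B: 255-124 = 131
= RGB(42, 197, 131)


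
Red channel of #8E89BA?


Color: #8E89BA
R = 8E = 142
G = 89 = 137
B = BA = 186
Red = 142


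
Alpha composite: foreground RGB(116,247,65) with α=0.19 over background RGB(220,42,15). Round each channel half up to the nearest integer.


C = α×F + (1-α)×B, with 1-α = 0.81
R: 0.19×116 + 0.81×220 = 22.04 + 178.20 = 200.24 → 200
G: 0.19×247 + 0.81×42 = 46.93 + 34.02 = 80.95 → 81
B: 0.19×65 + 0.81×15 = 12.35 + 12.15 = 24.50 → 25
= RGB(200, 81, 25)


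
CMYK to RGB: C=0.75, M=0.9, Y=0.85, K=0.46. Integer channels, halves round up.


R = 255 × (1-C) × (1-K) = 255 × 0.25 × 0.54 = 34.425 → 34
G = 255 × (1-M) × (1-K) = 255 × 0.10 × 0.54 = 13.77 → 14
B = 255 × (1-Y) × (1-K) = 255 × 0.15 × 0.54 = 20.655 → 21
= RGB(34, 14, 21)


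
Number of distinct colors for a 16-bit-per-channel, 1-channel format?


Total bits = 16 bits/channel × 1 channels = 16 bits
Distinct colors = 2^16
= 65,536 colors


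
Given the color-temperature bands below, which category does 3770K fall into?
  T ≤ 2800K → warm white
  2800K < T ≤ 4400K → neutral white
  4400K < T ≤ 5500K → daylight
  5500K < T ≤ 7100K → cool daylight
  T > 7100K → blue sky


Temperature: 3770K
2800K < 3770K ≤ 4400K → neutral white
Classification: neutral white


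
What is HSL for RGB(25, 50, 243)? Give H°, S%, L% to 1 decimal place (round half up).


Normalize: R'=25/255≈0.0980, G'=50/255≈0.1961, B'=243/255≈0.9529
Max=243/255, Min=25/255, Δ=Max-Min=218/255
L = (Max+Min)/2 = (243+25)/510 = 268/510 = 0.52549… → L = 52.5%
L > 0.5 → S = Δ/(2-Max-Min) = 218/(510-243-25) = 218/242 = 0.90082… → S = 90.1%
(the 1/255 factors cancel in S and H, so raw channel differences can be used)
Max is B' → H = 60 × ((R-G)/Δ + 4) = 60 × ((25-50)/218 + 4)
  -25/218 + 4 = -0.1146… + 4 = 3.8853…
  H = 60 × 3.8853… = 233.119…° → H = 233.1°
= HSL(233.1°, 90.1%, 52.5%)


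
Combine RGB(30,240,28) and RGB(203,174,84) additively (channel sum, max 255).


Additive: each channel = min(255, C₁+C₂)
R: 30+203 = 233 → 233
G: 240+174 = 414 → 255
B: 28+84 = 112 → 112
= RGB(233, 255, 112)


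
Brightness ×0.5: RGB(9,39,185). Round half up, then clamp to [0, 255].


Multiply each channel by 0.5, round half up, clamp to [0, 255]
R: 9×0.5 = 4.5 → round → 5
G: 39×0.5 = 19.5 → round → 20
B: 185×0.5 = 92.5 → round → 93
= RGB(5, 20, 93)


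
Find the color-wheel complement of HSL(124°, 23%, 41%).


Complement = opposite side of color wheel = hue + 180°
H' = (124 + 180) mod 360 = 304°
S and L unchanged.
= HSL(304°, 23%, 41%)


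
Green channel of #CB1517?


Color: #CB1517
R = CB = 203
G = 15 = 21
B = 17 = 23
Green = 21


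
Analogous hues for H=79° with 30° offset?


Base hue: 79°
Left analog: (79 - 30) mod 360 = 49°
Right analog: (79 + 30) mod 360 = 109°
Analogous hues = 49° and 109°


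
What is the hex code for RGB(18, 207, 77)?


R = 18 → 12 (hex)
G = 207 → CF (hex)
B = 77 → 4D (hex)
Hex = #12CF4D


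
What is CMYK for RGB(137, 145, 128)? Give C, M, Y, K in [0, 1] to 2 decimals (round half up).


R'=137/255≈0.5373, G'=145/255≈0.5686, B'=128/255≈0.5020
K = 1 - max(R',G',B') = 1 - 145/255 = 110/255 = 0.43137… → 0.43
(1-R'-K)/(1-K) simplifies to (max-R)/max with max = 145:
C = (145-137)/145 = 8/145 = 0.05517… → 0.06
M = (145-145)/145 = 0/145 = 0 → 0.00
Y = (145-128)/145 = 17/145 = 0.11724… → 0.12
= CMYK(0.06, 0.00, 0.12, 0.43)


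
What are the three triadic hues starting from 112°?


Triadic: equally spaced at 120° intervals
H1 = 112°
H2 = (112 + 120) mod 360 = 232°
H3 = (112 + 240) mod 360 = 352°
Triadic = 112°, 232°, 352°


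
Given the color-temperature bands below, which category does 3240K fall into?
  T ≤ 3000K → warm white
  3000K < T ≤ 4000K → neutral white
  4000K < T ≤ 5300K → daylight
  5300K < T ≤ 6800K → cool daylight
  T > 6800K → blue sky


Temperature: 3240K
3000K < 3240K ≤ 4000K → neutral white
Classification: neutral white


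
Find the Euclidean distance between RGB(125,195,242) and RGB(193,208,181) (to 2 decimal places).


d = √[(R₁-R₂)² + (G₁-G₂)² + (B₁-B₂)²]
d = √[(125-193)² + (195-208)² + (242-181)²]
d = √[4624 + 169 + 3721]
d = √8514
d ≈ 92.27


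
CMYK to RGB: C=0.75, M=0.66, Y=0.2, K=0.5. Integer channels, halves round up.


R = 255 × (1-C) × (1-K) = 255 × 0.25 × 0.50 = 31.875 → 32
G = 255 × (1-M) × (1-K) = 255 × 0.34 × 0.50 = 43.35 → 43
B = 255 × (1-Y) × (1-K) = 255 × 0.80 × 0.50 = 102
= RGB(32, 43, 102)


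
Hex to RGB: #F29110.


F2 → 242 (R)
91 → 145 (G)
10 → 16 (B)
= RGB(242, 145, 16)


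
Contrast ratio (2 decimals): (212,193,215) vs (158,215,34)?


Linearize each sRGB channel c=v/255: c/12.92 if c ≤ 0.04045 else ((c+0.055)/1.055)^2.4
L = 0.2126×R_lin + 0.7152×G_lin + 0.0722×B_lin
Color 1 (212,193,215):
  R=212: 212/255≈0.8314 > 0.04045 → ((0.8314+0.055)/1.055)^2.4 ≈ 0.65837
  G=193: 193/255≈0.7569 > 0.04045 → ((0.7569+0.055)/1.055)^2.4 ≈ 0.53328
  B=215: 215/255≈0.8431 > 0.04045 → ((0.8431+0.055)/1.055)^2.4 ≈ 0.67954
  L1 = 0.2126×0.65837 + 0.7152×0.53328 + 0.0722×0.67954 ≈ 0.57043
Color 2 (158,215,34):
  R=158: 158/255≈0.6196 > 0.04045 → ((0.6196+0.055)/1.055)^2.4 ≈ 0.34191
  G=215: 215/255≈0.8431 > 0.04045 → ((0.8431+0.055)/1.055)^2.4 ≈ 0.67954
  B=34: 34/255≈0.1333 > 0.04045 → ((0.1333+0.055)/1.055)^2.4 ≈ 0.01600
  L2 = 0.2126×0.34191 + 0.7152×0.67954 + 0.0722×0.01600 ≈ 0.55985
Lighter = 0.57043, Darker = 0.55985
Ratio = (L_lighter + 0.05) / (L_darker + 0.05)
Ratio = (0.57043 + 0.05) / (0.55985 + 0.05) = 0.62043 / 0.60985 ≈ 1.0173
Ratio ≈ 1.02:1


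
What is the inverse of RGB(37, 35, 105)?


Invert: (255-R, 255-G, 255-B)
R: 255-37 = 218
G: 255-35 = 220
B: 255-105 = 150
= RGB(218, 220, 150)


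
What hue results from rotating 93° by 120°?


New hue = (H + rotation) mod 360
New hue = (93 + 120) mod 360
= 213 mod 360
= 213°


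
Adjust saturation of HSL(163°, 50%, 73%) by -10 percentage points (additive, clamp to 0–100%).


Original S = 50%
Adjustment = -10 percentage points
New S = 50 + (-10) = 40
Clamp to [0, 100] → 40
= HSL(163°, 40%, 73%)


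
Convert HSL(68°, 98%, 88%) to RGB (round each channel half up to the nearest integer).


H=68°, S=0.98, L=0.88
C = (1-|2L-1|)×S = (1-|0.76|)×0.98 = 0.2352
H' = H/60 = 68/60 ≈ 1.1333; X = C×(1-|H' mod 2 - 1|) = 0.20384
m = L - C/2 = 0.88 - 0.1176 = 0.7624
Sector ⌊H'⌋ = 1 → (R',G',B') = (0.20384, 0.2352, 0.0)
RGB = ((R'+m)×255, (G'+m)×255, (B'+m)×255) = (246.3912, 254.388, 194.412)
Round half up → RGB(246, 254, 194)


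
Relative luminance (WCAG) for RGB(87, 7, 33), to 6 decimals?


Linearize each channel (sRGB transfer function): c = v/255; c_lin = c/12.92 if c ≤ 0.04045, else ((c+0.055)/1.055)^2.4
  R: 87/255 ≈ 0.341176 > 0.04045 → ((0.341176+0.055)/1.055)^2.4 ≈ 0.095307
  G: 7/255 ≈ 0.027451 ≤ 0.04045 → 0.027451/12.92 ≈ 0.002125
  B: 33/255 ≈ 0.129412 > 0.04045 → ((0.129412+0.055)/1.055)^2.4 ≈ 0.015209
R_lin = 0.095307, G_lin = 0.002125, B_lin = 0.015209
L = 0.2126×R + 0.7152×G + 0.0722×B
L = 0.2126×0.095307 + 0.7152×0.002125 + 0.0722×0.015209
L ≈ 0.022880


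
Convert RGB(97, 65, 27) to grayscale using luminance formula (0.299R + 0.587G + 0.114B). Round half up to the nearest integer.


Gray = 0.299×R + 0.587×G + 0.114×B
Gray = 0.299×97 + 0.587×65 + 0.114×27
Gray = 29.003 + 38.155 + 3.078
Gray = 70.236 → round half up → 70
Gray = 70


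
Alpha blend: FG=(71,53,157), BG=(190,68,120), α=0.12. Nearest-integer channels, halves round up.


C = α×F + (1-α)×B, with 1-α = 0.88
R: 0.12×71 + 0.88×190 = 8.52 + 167.20 = 175.72 → 176
G: 0.12×53 + 0.88×68 = 6.36 + 59.84 = 66.20 → 66
B: 0.12×157 + 0.88×120 = 18.84 + 105.60 = 124.44 → 124
= RGB(176, 66, 124)


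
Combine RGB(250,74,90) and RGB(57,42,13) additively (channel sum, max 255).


Additive: each channel = min(255, C₁+C₂)
R: 250+57 = 307 → 255
G: 74+42 = 116 → 116
B: 90+13 = 103 → 103
= RGB(255, 116, 103)


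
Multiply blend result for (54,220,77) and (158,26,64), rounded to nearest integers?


Multiply: C = A×B/255, rounded to nearest integer
R: 54×158/255 = 8532/255 ≈ 33.459 → 33
G: 220×26/255 = 5720/255 ≈ 22.431 → 22
B: 77×64/255 = 4928/255 ≈ 19.325 → 19
= RGB(33, 22, 19)


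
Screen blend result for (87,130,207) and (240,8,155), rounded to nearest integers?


Screen: C = 255 - (255-A)×(255-B)/255, rounded to nearest integer
R: 255 - (255-87)×(255-240)/255 = 255 - 2520/255 ≈ 255 - 9.882 = 245.118 → 245
G: 255 - (255-130)×(255-8)/255 = 255 - 30875/255 ≈ 255 - 121.078 = 133.922 → 134
B: 255 - (255-207)×(255-155)/255 = 255 - 4800/255 ≈ 255 - 18.824 = 236.176 → 236
= RGB(245, 134, 236)


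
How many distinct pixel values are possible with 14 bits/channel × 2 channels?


Total bits = 14 bits/channel × 2 channels = 28 bits
Distinct pixel values = 2^28
= 268,435,456 pixel values


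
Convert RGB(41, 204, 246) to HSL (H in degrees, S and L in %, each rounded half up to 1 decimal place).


Normalize: R'=41/255≈0.1608, G'=204/255≈0.8000, B'=246/255≈0.9647
Max=246/255, Min=41/255, Δ=Max-Min=205/255
L = (Max+Min)/2 = (246+41)/510 = 287/510 = 0.56274… → L = 56.3%
L > 0.5 → S = Δ/(2-Max-Min) = 205/(510-246-41) = 205/223 = 0.91928… → S = 91.9%
(the 1/255 factors cancel in S and H, so raw channel differences can be used)
Max is B' → H = 60 × ((R-G)/Δ + 4) = 60 × ((41-204)/205 + 4)
  -163/205 + 4 = -0.7951… + 4 = 3.2048…
  H = 60 × 3.2048… = 192.292…° → H = 192.3°
= HSL(192.3°, 91.9%, 56.3%)


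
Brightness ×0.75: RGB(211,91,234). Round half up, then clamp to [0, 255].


Multiply each channel by 0.75, round half up, clamp to [0, 255]
R: 211×0.75 = 158.25 → round → 158
G: 91×0.75 = 68.25 → round → 68
B: 234×0.75 = 175.5 → round → 176
= RGB(158, 68, 176)


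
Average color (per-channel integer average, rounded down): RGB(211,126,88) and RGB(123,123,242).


Midpoint: each channel = ⌊(C₁+C₂)/2⌋
R: ⌊(211+123)/2⌋ = 167
G: ⌊(126+123)/2⌋ = 124
B: ⌊(88+242)/2⌋ = 165
= RGB(167, 124, 165)


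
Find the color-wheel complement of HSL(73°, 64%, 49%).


Complement = opposite side of color wheel = hue + 180°
H' = (73 + 180) mod 360 = 253°
S and L unchanged.
= HSL(253°, 64%, 49%)


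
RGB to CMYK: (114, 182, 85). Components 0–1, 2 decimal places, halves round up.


R'=114/255≈0.4471, G'=182/255≈0.7137, B'=85/255≈0.3333
K = 1 - max(R',G',B') = 1 - 182/255 = 73/255 = 0.28627… → 0.29
(1-R'-K)/(1-K) simplifies to (max-R)/max with max = 182:
C = (182-114)/182 = 68/182 = 0.37362… → 0.37
M = (182-182)/182 = 0/182 = 0 → 0.00
Y = (182-85)/182 = 97/182 = 0.53296… → 0.53
= CMYK(0.37, 0.00, 0.53, 0.29)


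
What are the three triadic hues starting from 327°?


Triadic: equally spaced at 120° intervals
H1 = 327°
H2 = (327 + 120) mod 360 = 87°
H3 = (327 + 240) mod 360 = 207°
Triadic = 327°, 87°, 207°


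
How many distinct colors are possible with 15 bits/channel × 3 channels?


Total bits = 15 bits/channel × 3 channels = 45 bits
Distinct colors = 2^45
= 35,184,372,088,832 colors
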